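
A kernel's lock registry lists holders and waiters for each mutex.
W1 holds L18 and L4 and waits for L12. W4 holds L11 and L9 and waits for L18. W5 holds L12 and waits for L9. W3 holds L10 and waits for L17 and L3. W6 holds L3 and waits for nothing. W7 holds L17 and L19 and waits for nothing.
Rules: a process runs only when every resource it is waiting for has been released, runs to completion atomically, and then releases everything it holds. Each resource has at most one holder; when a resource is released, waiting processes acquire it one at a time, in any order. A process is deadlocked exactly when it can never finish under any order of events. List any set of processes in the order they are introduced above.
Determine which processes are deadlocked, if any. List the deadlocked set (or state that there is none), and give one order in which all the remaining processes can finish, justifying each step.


Deadlocked: W1, W4 and W5.
Key observation: nobody on the ring W1 -> W5 -> W4 -> W1 can start until another member finishes, which never happens; no other process is dragged down with it.
A valid finishing order for the others: W6, W7, W3.
Walking it through:
  run W6 (it waits on nothing); releases L3
  run W7 (it waits on nothing); releases L17 and L19
  run W3 (all its waits — L17 and L3 — are resolved); releases L10


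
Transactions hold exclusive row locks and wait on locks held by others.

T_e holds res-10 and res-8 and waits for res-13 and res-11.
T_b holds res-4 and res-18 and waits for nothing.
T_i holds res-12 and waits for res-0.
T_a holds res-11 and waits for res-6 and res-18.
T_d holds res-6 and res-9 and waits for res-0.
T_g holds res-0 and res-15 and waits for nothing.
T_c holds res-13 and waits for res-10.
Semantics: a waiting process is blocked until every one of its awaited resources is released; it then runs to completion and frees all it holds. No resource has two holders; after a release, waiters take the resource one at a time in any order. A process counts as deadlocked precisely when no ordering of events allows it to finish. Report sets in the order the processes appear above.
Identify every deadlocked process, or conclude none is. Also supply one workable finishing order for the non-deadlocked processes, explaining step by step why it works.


The deadlocked set is T_e and T_c.
Key observation: nobody on the ring T_e -> T_c -> T_e can start until another member finishes, which never happens; no other process is dragged down with it.
One completion order for the rest: T_g, T_b, T_d, T_i, T_a.
Walking it through:
  T_g waits on nothing -> runs at once and releases res-0 and res-15
  T_b waits on nothing -> runs at once and releases res-4 and res-18
  run T_d (all its waits — res-0 — are resolved); releases res-6 and res-9
  run T_i (all its waits — res-0 — are resolved); releases res-12
  run T_a (all its waits — res-6 and res-18 — are resolved); releases res-11


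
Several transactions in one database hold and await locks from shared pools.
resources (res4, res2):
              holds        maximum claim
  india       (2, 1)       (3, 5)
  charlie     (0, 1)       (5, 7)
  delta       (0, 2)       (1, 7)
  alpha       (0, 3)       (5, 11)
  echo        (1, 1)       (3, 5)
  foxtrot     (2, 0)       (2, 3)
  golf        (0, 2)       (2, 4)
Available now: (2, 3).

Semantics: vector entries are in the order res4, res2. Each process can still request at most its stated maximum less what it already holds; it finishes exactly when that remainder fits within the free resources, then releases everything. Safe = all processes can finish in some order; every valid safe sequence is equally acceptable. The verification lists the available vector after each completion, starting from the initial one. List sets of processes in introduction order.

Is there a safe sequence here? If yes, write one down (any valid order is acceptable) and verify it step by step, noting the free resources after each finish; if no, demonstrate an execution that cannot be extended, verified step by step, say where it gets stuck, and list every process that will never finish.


SAFE. One safe sequence: golf, delta, echo, foxtrot, alpha, charlie, india.
Key observation: the first exact fit in this order is golf — it needs (2, 2) with (2, 3) free, meeting a requested resource to the last unit.
Step-by-step check:
  pool = (2, 3)
  run golf (needs (2, 2), free (2, 3)); after release of (0, 2) the pool is (2, 5)
  run delta (needs (1, 5), free (2, 5)); after release of (0, 2) the pool is (2, 7)
  run echo (needs (2, 4), free (2, 7)); after release of (1, 1) the pool is (3, 8)
  run foxtrot (needs (0, 3), free (3, 8)); after release of (2, 0) the pool is (5, 8)
  run alpha (needs (5, 8), free (5, 8)); after release of (0, 3) the pool is (5, 11)
  run charlie (needs (5, 6), free (5, 11)); after release of (0, 1) the pool is (5, 12)
  run india (needs (1, 4), free (5, 12)); after release of (2, 1) the pool is (7, 13)


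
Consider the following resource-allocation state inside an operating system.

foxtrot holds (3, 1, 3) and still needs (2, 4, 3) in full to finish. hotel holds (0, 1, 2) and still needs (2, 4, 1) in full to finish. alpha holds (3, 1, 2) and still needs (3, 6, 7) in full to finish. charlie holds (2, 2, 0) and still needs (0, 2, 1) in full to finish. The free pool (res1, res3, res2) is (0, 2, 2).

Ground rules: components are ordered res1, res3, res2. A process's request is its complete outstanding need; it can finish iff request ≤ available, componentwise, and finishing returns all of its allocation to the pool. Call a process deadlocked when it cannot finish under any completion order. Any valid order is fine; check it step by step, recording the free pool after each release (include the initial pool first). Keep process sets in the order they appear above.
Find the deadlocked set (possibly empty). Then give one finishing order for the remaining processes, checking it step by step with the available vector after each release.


Nothing here is deadlocked.
Key observation: no deadlock: charlie fits now, and the freed resources carry the rest through.
The rest can finish in the order charlie, hotel, foxtrot, alpha. Step-by-step check:
  pool = (0, 2, 2)
  run charlie (needs (0, 2, 1), free (0, 2, 2)); after release of (2, 2, 0) the pool is (2, 4, 2)
  run hotel (needs (2, 4, 1), free (2, 4, 2)); after release of (0, 1, 2) the pool is (2, 5, 4)
  run foxtrot (needs (2, 4, 3), free (2, 5, 4)); after release of (3, 1, 3) the pool is (5, 6, 7)
  run alpha (needs (3, 6, 7), free (5, 6, 7)); after release of (3, 1, 2) the pool is (8, 7, 9)


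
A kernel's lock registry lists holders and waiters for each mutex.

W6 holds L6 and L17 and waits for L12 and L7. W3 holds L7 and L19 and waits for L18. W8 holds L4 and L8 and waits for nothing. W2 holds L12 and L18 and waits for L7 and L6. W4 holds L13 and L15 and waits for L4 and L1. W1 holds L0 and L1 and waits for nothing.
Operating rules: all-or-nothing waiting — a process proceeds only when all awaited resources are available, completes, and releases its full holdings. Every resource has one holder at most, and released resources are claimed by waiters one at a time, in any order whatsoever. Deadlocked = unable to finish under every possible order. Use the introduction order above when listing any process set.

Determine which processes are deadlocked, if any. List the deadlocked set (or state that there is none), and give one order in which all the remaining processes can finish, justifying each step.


The deadlocked set is W6, W3 and W2.
Key observation: the cycle W6 -> W3 -> W2 -> W6 can never break — each member waits on the next; no other process is dragged down with it.
One completion order for the rest: W8, W1, W4.
Check, step by step:
  run W8 (it waits on nothing); releases L4 and L8
  run W1 (it waits on nothing); releases L0 and L1
  run W4 (all its waits — L4 and L1 — are resolved); releases L13 and L15


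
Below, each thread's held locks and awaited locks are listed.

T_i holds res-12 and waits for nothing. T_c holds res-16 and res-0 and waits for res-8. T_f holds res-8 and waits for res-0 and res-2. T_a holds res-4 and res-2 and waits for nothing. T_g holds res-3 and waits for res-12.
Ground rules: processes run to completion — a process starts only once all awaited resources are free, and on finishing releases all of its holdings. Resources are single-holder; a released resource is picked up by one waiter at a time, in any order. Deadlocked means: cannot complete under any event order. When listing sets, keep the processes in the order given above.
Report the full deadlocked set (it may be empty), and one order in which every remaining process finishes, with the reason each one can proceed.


The deadlocked set is T_c and T_f.
Key observation: the cycle T_c -> T_f -> T_c can never break — each member waits on the next; no other process is dragged down with it.
The rest can finish in the order T_i, T_g, T_a.
Verifying each step:
  run T_i (it waits on nothing); releases res-12
  run T_g (all its waits — res-12 — are resolved); releases res-3
  run T_a (it waits on nothing); releases res-4 and res-2


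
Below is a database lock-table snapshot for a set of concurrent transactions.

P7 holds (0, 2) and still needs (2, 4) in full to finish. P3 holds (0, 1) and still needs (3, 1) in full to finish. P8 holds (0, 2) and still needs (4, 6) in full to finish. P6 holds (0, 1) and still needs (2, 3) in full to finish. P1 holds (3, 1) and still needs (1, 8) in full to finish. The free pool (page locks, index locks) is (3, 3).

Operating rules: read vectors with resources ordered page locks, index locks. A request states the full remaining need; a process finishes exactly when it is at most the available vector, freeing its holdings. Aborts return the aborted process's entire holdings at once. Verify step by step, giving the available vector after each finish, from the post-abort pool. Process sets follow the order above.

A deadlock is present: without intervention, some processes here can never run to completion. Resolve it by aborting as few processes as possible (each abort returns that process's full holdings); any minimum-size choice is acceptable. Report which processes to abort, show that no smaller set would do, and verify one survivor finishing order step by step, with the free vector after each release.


The answer: abort P1.
Key observation: the returned (3, 1) from P1 is what brings P8 — unrunnable before, under any order — into play at step 3.
Why nothing smaller works: aborting no one leaves the state deadlocked as given.
One survivor order: P3, P7, P8, P6. Step-by-step check (post-abort pool first):
  pool = (6, 4)
  P3: need (3, 1) fits (6, 4); releases (0, 1), pool now (6, 5)
  P7: need (2, 4) fits (6, 5); releases (0, 2), pool now (6, 7)
  P8: need (4, 6) fits (6, 7); releases (0, 2), pool now (6, 9)
  P6: need (2, 3) fits (6, 9); releases (0, 1), pool now (6, 10)


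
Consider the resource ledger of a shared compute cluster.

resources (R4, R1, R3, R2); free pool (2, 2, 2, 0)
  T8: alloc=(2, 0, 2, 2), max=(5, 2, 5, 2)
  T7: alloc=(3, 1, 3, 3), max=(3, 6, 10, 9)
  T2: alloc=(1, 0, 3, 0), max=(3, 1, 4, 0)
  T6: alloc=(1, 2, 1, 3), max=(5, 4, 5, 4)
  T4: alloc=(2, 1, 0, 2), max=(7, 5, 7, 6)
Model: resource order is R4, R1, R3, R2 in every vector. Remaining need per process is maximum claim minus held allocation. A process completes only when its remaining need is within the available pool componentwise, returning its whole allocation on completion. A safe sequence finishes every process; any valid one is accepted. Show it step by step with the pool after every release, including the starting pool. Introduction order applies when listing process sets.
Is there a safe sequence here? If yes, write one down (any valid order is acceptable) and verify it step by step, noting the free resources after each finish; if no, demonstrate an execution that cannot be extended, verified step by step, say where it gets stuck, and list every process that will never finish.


SAFE, for example via the order T2, T8, T6, T4, T7.
Key observation: reading the order forward, T2 is the first process whose need (2, 1, 1, 0) meets the free pool (2, 2, 2, 0) exactly on a resource it requests.
Step-by-step check:
  pool = (2, 2, 2, 0)
  T2: need (2, 1, 1, 0) fits (2, 2, 2, 0); releases (1, 0, 3, 0), pool now (3, 2, 5, 0)
  T8: need (3, 2, 3, 0) fits (3, 2, 5, 0); releases (2, 0, 2, 2), pool now (5, 2, 7, 2)
  T6: need (4, 2, 4, 1) fits (5, 2, 7, 2); releases (1, 2, 1, 3), pool now (6, 4, 8, 5)
  T4: need (5, 4, 7, 4) fits (6, 4, 8, 5); releases (2, 1, 0, 2), pool now (8, 5, 8, 7)
  T7: need (0, 5, 7, 6) fits (8, 5, 8, 7); releases (3, 1, 3, 3), pool now (11, 6, 11, 10)


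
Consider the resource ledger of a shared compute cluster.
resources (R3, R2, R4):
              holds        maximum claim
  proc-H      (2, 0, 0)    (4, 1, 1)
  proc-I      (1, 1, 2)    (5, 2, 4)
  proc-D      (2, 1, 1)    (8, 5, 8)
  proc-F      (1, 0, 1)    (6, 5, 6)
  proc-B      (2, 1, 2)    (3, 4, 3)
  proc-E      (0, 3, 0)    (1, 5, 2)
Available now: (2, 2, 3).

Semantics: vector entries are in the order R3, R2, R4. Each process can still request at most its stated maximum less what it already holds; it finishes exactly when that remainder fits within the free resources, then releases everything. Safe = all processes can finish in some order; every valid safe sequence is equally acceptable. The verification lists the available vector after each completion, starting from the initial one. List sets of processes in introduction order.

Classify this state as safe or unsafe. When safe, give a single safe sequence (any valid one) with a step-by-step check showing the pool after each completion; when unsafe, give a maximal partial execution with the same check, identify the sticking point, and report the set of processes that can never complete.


SAFE — a valid safe sequence is proc-E, proc-B, proc-I, proc-F, proc-H, proc-D.
Key observation: the order's first zero-slack moment is proc-E ((1, 2, 2) needed, (2, 2, 3) free — a requested resource with nothing to spare).
Walking it through:
  pool = (2, 2, 3)
  run proc-E (needs (1, 2, 2), free (2, 2, 3)); after release of (0, 3, 0) the pool is (2, 5, 3)
  run proc-B (needs (1, 3, 1), free (2, 5, 3)); after release of (2, 1, 2) the pool is (4, 6, 5)
  run proc-I (needs (4, 1, 2), free (4, 6, 5)); after release of (1, 1, 2) the pool is (5, 7, 7)
  run proc-F (needs (5, 5, 5), free (5, 7, 7)); after release of (1, 0, 1) the pool is (6, 7, 8)
  run proc-H (needs (2, 1, 1), free (6, 7, 8)); after release of (2, 0, 0) the pool is (8, 7, 8)
  run proc-D (needs (6, 4, 7), free (8, 7, 8)); after release of (2, 1, 1) the pool is (10, 8, 9)


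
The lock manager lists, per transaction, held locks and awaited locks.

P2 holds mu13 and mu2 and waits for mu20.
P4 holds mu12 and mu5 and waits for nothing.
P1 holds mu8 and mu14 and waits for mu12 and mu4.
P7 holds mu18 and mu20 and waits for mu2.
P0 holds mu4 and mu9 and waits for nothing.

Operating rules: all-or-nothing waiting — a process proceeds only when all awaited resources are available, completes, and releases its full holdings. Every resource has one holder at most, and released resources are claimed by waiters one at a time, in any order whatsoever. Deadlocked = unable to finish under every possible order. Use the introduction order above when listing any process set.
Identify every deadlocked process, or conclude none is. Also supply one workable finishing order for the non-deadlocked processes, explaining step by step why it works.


Deadlocked: P2 and P7.
Key observation: the wait chain closes on itself along P2 -> P7 -> P2; no other process is dragged down with it.
One completion order for the rest: P4, P0, P1.
Walking it through:
  P4 waits on nothing -> runs at once and releases mu12 and mu5
  P0 waits on nothing -> runs at once and releases mu4 and mu9
  run P1 (all its waits — mu12 and mu4 — are resolved); releases mu8 and mu14


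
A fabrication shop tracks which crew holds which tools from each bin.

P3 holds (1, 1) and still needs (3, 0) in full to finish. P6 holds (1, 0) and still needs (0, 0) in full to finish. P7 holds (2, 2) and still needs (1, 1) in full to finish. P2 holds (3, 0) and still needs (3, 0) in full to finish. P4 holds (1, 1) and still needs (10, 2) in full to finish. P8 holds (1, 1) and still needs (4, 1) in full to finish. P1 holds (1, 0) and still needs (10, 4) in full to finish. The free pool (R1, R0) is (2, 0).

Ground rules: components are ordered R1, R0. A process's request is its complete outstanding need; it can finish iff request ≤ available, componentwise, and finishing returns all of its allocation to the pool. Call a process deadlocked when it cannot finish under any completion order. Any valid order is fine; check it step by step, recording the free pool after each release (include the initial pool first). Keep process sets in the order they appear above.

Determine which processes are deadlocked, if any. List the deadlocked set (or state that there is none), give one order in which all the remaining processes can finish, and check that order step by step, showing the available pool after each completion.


Nothing here is deadlocked.
Key observation: starting with P6, each completion frees enough for the next — no one is permanently blocked.
One completion order for the rest: P6, P2, P3, P8, P7, P4, P1. Step-by-step check:
  pool = (2, 0)
  run P6 (needs (0, 0), free (2, 0)); after release of (1, 0) the pool is (3, 0)
  run P2 (needs (3, 0), free (3, 0)); after release of (3, 0) the pool is (6, 0)
  run P3 (needs (3, 0), free (6, 0)); after release of (1, 1) the pool is (7, 1)
  run P8 (needs (4, 1), free (7, 1)); after release of (1, 1) the pool is (8, 2)
  run P7 (needs (1, 1), free (8, 2)); after release of (2, 2) the pool is (10, 4)
  run P4 (needs (10, 2), free (10, 4)); after release of (1, 1) the pool is (11, 5)
  run P1 (needs (10, 4), free (11, 5)); after release of (1, 0) the pool is (12, 5)


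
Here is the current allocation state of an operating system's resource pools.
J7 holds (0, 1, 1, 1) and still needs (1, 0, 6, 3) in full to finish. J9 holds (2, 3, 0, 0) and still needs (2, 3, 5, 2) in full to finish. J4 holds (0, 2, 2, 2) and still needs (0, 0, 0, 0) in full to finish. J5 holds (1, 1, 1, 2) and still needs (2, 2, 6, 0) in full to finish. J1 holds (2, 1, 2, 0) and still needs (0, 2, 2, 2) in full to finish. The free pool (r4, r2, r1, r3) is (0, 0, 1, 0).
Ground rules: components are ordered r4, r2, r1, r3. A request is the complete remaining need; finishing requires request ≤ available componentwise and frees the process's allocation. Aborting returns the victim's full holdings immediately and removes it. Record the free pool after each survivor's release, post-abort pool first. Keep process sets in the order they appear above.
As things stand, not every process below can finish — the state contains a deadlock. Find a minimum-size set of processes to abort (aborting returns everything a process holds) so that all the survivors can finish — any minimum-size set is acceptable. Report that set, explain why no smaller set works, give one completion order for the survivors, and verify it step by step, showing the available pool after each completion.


Abort J7.
Key observation: J5 was stuck for good until J7 gave back (0, 1, 1, 1); in the order shown it finishes at step 3.
Why nothing smaller works: aborting no one leaves the state deadlocked as given.
The survivors complete as J4, J1, J5, J9. Verifying each step (starting from the post-abort pool):
  pool = (0, 1, 2, 1)
  J4 needs (0, 0, 0, 0) <= (0, 1, 2, 1) -> finishes; pool += (0, 2, 2, 2) = (0, 3, 4, 3)
  J1 needs (0, 2, 2, 2) <= (0, 3, 4, 3) -> finishes; pool += (2, 1, 2, 0) = (2, 4, 6, 3)
  J5 needs (2, 2, 6, 0) <= (2, 4, 6, 3) -> finishes; pool += (1, 1, 1, 2) = (3, 5, 7, 5)
  J9 needs (2, 3, 5, 2) <= (3, 5, 7, 5) -> finishes; pool += (2, 3, 0, 0) = (5, 8, 7, 5)


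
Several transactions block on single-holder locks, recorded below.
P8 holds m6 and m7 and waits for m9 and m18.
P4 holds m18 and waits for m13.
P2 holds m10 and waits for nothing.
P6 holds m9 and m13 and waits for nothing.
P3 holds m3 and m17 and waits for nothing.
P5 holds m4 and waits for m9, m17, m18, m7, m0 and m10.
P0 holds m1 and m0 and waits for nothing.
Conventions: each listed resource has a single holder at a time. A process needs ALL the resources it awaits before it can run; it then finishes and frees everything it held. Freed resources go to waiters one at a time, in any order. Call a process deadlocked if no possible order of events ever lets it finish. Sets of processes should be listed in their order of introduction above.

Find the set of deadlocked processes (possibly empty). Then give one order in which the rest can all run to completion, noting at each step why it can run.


Nothing here is deadlocked.
Key observation: all waits point, directly or indirectly, at processes that can finish, so nothing is permanently blocked.
One completion order for the rest: P0, P6, P4, P3, P8, P2, P5.
Check, step by step:
  P0: no waits; runs immediately, freeing m1 and m0
  P6: no waits; runs immediately, freeing m9 and m13
  P4: everything it awaited (m13) is free; runs, freeing m18
  P3: no waits; runs immediately, freeing m3 and m17
  P8: everything it awaited (m9 and m18) is free; runs, freeing m6 and m7
  P2: no waits; runs immediately, freeing m10
  P5: everything it awaited (m9, m17, m18, m7, m0 and m10) is free; runs, freeing m4


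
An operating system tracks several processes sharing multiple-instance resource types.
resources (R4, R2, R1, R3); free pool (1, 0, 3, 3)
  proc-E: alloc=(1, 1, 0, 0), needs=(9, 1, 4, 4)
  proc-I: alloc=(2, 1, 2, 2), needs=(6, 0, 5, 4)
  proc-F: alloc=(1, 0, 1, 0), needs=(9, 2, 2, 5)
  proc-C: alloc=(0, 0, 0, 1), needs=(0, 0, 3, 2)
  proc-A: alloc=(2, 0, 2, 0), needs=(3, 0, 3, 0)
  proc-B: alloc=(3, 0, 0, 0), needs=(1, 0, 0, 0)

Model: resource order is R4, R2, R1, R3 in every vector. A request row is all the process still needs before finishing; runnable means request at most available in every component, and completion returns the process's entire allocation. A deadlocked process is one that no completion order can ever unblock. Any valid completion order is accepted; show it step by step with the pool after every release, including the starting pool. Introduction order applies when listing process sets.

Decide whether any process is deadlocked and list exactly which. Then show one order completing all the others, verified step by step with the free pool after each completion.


Deadlocked: proc-E and proc-F.
Key observation: R4 is the bottleneck — with proc-C, proc-B, proc-A, proc-I done the pool holds (8, 1, 7, 6), short of every remaining need.
A valid finishing order for the others: proc-C, proc-B, proc-A, proc-I. Check, step by step:
  pool = (1, 0, 3, 3)
  run proc-C (needs (0, 0, 3, 2), free (1, 0, 3, 3)); after release of (0, 0, 0, 1) the pool is (1, 0, 3, 4)
  run proc-B (needs (1, 0, 0, 0), free (1, 0, 3, 4)); after release of (3, 0, 0, 0) the pool is (4, 0, 3, 4)
  run proc-A (needs (3, 0, 3, 0), free (4, 0, 3, 4)); after release of (2, 0, 2, 0) the pool is (6, 0, 5, 4)
  run proc-I (needs (6, 0, 5, 4), free (6, 0, 5, 4)); after release of (2, 1, 2, 2) the pool is (8, 1, 7, 6)
The blocked processes can never fit:
  proc-E cannot run: need (9, 1, 4, 4) vs free (8, 1, 7, 6) (insufficient R4)
  proc-F cannot run: need (9, 2, 2, 5) vs free (8, 1, 7, 6) (insufficient R4 and R2)


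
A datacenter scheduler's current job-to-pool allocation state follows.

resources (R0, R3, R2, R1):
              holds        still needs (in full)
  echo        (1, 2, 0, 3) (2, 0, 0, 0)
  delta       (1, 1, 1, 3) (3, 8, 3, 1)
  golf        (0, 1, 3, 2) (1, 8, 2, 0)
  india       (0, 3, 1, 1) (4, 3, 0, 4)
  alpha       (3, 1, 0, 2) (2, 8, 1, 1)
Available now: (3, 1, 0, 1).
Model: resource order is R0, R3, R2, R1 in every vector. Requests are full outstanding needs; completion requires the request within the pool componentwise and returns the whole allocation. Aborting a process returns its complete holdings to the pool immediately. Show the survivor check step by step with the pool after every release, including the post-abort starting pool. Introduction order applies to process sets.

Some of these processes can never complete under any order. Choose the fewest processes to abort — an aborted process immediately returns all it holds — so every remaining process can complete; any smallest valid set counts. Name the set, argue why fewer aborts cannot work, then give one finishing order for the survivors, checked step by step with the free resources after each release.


Abort delta and alpha.
Key observation: golf had no path to completion before; after the abort of delta and alpha ((4, 2, 1, 5) returned), step 3 is where it fits.
No one abort is enough; case by case: echo alone leaves delta blocked (short on R3 and R2); delta alone leaves golf blocked (short on R3); golf alone leaves delta blocked (short on R3); india alone leaves delta blocked (short on R3 and R2); alpha alone leaves delta blocked (short on R3 and R2).
One survivor order: india, echo, golf. Verifying each step (post-abort pool first):
  pool = (7, 3, 1, 6)
  run india (needs (4, 3, 0, 4), free (7, 3, 1, 6)); after release of (0, 3, 1, 1) the pool is (7, 6, 2, 7)
  run echo (needs (2, 0, 0, 0), free (7, 6, 2, 7)); after release of (1, 2, 0, 3) the pool is (8, 8, 2, 10)
  run golf (needs (1, 8, 2, 0), free (8, 8, 2, 10)); after release of (0, 1, 3, 2) the pool is (8, 9, 5, 12)


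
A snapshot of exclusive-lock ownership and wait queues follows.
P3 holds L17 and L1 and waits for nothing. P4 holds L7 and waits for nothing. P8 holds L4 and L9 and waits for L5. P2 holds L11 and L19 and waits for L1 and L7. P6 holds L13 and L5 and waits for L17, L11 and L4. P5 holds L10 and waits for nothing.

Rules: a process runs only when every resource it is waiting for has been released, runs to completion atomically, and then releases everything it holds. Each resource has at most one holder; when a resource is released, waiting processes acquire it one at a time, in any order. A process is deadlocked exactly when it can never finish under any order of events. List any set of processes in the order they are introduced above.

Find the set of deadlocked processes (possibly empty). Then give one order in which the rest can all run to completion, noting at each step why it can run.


Deadlocked set: P8 and P6.
Key observation: nobody on the ring P8 -> P6 -> P8 can start until another member finishes, which never happens; no other process is dragged down with it.
The rest can finish in the order P4, P3, P2, P5.
Verifying each step:
  P4: no waits; runs immediately, freeing L7
  P3: no waits; runs immediately, freeing L17 and L1
  run P2 (all its waits — L1 and L7 — are resolved); releases L11 and L19
  P5: no waits; runs immediately, freeing L10


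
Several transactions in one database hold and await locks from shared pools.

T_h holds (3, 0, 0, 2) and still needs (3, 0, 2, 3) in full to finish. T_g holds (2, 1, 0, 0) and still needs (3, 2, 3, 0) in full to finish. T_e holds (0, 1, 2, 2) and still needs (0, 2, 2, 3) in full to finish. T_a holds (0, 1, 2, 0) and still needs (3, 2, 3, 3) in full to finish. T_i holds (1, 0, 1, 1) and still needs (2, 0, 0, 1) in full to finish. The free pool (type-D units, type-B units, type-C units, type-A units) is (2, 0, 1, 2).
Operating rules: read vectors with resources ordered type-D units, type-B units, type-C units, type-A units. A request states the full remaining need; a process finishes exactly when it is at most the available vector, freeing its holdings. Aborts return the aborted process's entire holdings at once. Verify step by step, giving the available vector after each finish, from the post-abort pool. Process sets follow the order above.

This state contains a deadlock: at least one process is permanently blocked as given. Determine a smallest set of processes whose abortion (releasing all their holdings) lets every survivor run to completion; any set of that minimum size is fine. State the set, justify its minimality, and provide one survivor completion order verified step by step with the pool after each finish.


Minimum abort set: T_g and T_e.
Key observation: no ordering could ever have run T_a before the abort of T_g and T_e; with (2, 2, 2, 2) back in the pool it fits at step 2.
Minimality, checking each single-abort alternative: T_h alone leaves T_g blocked (short on type-B units and type-C units); T_g alone leaves T_e blocked (short on type-B units); T_e alone leaves T_g blocked (short on type-B units); T_a alone leaves T_g blocked (short on type-B units); T_i alone leaves T_g blocked (short on type-B units and type-C units).
One survivor order: T_i, T_a, T_h. Verifying each step (post-abort pool first):
  pool = (4, 2, 3, 4)
  run T_i (needs (2, 0, 0, 1), free (4, 2, 3, 4)); after release of (1, 0, 1, 1) the pool is (5, 2, 4, 5)
  run T_a (needs (3, 2, 3, 3), free (5, 2, 4, 5)); after release of (0, 1, 2, 0) the pool is (5, 3, 6, 5)
  run T_h (needs (3, 0, 2, 3), free (5, 3, 6, 5)); after release of (3, 0, 0, 2) the pool is (8, 3, 6, 7)


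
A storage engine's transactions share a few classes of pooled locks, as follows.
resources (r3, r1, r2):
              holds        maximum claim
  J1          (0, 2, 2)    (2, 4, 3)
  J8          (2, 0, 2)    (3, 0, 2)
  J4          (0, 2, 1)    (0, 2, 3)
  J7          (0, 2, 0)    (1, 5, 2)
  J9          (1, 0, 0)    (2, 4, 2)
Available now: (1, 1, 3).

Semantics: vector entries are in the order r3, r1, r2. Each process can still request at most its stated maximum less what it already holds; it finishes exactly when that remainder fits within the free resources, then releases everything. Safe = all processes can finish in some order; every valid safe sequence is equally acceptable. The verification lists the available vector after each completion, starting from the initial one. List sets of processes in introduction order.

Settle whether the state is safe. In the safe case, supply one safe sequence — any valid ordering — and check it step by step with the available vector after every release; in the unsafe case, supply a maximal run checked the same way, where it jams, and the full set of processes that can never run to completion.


SAFE — a valid safe sequence is J4, J7, J9, J8, J1.
Key observation: the order's first zero-slack moment is J7 ((1, 3, 2) needed, (1, 3, 4) free — a requested resource with nothing to spare).
Check, step by step:
  pool = (1, 1, 3)
  J4: need (0, 0, 2) fits (1, 1, 3); releases (0, 2, 1), pool now (1, 3, 4)
  J7: need (1, 3, 2) fits (1, 3, 4); releases (0, 2, 0), pool now (1, 5, 4)
  J9: need (1, 4, 2) fits (1, 5, 4); releases (1, 0, 0), pool now (2, 5, 4)
  J8: need (1, 0, 0) fits (2, 5, 4); releases (2, 0, 2), pool now (4, 5, 6)
  J1: need (2, 2, 1) fits (4, 5, 6); releases (0, 2, 2), pool now (4, 7, 8)


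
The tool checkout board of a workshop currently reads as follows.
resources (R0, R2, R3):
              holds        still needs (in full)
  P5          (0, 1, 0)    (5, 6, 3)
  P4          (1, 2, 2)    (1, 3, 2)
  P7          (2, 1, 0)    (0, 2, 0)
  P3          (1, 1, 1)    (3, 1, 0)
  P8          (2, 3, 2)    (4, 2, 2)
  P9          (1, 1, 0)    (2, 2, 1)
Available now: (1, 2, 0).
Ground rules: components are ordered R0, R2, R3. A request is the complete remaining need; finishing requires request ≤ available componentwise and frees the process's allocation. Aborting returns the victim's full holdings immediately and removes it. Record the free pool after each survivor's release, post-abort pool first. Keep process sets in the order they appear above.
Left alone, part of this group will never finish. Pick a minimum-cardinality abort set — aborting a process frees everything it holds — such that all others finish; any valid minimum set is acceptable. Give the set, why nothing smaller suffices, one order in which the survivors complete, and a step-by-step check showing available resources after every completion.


Abort P8.
Key observation: the deadlocked P4 becomes finishable only because P8 released (2, 3, 2); it completes at step 4 below.
Minimality: the empty abort set fails — the state is deadlocked as it stands.
Survivors finish in the order: P9, P3, P7, P4, P5. Verifying each step (pool after the aborts first):
  pool = (3, 5, 2)
  P9: need (2, 2, 1) fits (3, 5, 2); releases (1, 1, 0), pool now (4, 6, 2)
  P3: need (3, 1, 0) fits (4, 6, 2); releases (1, 1, 1), pool now (5, 7, 3)
  P7: need (0, 2, 0) fits (5, 7, 3); releases (2, 1, 0), pool now (7, 8, 3)
  P4: need (1, 3, 2) fits (7, 8, 3); releases (1, 2, 2), pool now (8, 10, 5)
  P5: need (5, 6, 3) fits (8, 10, 5); releases (0, 1, 0), pool now (8, 11, 5)


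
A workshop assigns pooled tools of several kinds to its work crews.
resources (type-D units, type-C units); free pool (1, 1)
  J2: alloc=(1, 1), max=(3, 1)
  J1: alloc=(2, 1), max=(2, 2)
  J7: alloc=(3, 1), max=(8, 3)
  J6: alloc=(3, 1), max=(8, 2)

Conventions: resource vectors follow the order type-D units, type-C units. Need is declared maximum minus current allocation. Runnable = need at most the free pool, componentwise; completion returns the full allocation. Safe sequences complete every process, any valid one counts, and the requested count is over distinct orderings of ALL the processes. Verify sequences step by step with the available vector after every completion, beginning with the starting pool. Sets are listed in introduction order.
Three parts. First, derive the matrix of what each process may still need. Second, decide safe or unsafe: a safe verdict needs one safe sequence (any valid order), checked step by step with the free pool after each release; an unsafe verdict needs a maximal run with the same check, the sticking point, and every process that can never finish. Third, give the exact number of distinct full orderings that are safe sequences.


(1) Outstanding need per process (order type-D units, type-C units):
  J2: (2, 0)
  J1: (0, 1)
  J7: (5, 2)
  J6: (5, 1)
(2) The state is UNSAFE.
Key observation: no order helps: past J1, J2, the free pool tops out at (4, 3), below what each blocked process needs in type-D units.
Going as far as possible: J1, J2; after that, nothing fits. Step-by-step check:
  pool = (1, 1)
  J1 needs (0, 1) <= (1, 1) -> finishes; pool += (2, 1) = (3, 2)
  J2 needs (2, 0) <= (3, 2) -> finishes; pool += (1, 1) = (4, 3)
  J7 cannot run: need (5, 2) vs free (4, 3) (insufficient type-D units)
  J6 cannot run: need (5, 1) vs free (4, 3) (insufficient type-D units)
Never able to finish: J7 and J6.
(3) The exact count: 0 of the possible complete orderings are safe sequences.


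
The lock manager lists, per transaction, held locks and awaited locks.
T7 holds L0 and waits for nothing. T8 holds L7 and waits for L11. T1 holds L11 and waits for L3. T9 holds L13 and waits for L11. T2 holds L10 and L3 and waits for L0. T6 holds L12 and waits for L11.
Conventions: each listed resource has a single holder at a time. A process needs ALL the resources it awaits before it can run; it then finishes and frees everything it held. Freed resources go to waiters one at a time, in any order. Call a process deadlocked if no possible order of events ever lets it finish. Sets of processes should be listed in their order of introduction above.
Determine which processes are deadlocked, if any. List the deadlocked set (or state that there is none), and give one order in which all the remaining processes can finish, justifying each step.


The deadlocked set is empty.
Key observation: no waiting chain loops back on itself — every chain ends at a process that waits on nothing, so everyone eventually runs.
One completion order for the rest: T7, T2, T1, T8, T9, T6.
Verifying each step:
  T7: no waits; runs immediately, freeing L0
  T2: everything it awaited (L0) is free; runs, freeing L10 and L3
  T1: everything it awaited (L3) is free; runs, freeing L11
  T8: everything it awaited (L11) is free; runs, freeing L7
  T9: everything it awaited (L11) is free; runs, freeing L13
  T6: everything it awaited (L11) is free; runs, freeing L12


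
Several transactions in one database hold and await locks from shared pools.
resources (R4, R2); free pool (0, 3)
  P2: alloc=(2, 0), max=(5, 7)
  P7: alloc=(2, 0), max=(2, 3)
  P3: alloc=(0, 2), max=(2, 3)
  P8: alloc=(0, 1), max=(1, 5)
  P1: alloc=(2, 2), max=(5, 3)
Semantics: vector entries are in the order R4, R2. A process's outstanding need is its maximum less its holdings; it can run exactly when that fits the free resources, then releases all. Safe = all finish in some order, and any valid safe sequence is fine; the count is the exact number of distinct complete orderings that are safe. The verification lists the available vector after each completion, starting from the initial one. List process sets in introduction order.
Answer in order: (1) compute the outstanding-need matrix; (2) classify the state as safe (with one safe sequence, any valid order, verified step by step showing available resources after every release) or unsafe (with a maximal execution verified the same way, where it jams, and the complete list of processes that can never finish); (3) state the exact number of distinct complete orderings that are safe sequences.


(1) Need matrix, components ordered R4, R2:
  P2: (3, 7)
  P7: (0, 3)
  P3: (2, 1)
  P8: (1, 4)
  P1: (3, 1)
(2) The state is UNSAFE.
Key observation: after P7, P3, P8 complete, (2, 6) is the best the pool ever gets, yet each leftover process wants more R4.
Going as far as possible: P7, P3, P8; after that, nothing fits. Check, step by step:
  pool = (0, 3)
  P7 needs (0, 3) <= (0, 3) -> finishes; pool += (2, 0) = (2, 3)
  P3 needs (2, 1) <= (2, 3) -> finishes; pool += (0, 2) = (2, 5)
  P8 needs (1, 4) <= (2, 5) -> finishes; pool += (0, 1) = (2, 6)
  blocked: P2 wants (3, 7), pool (2, 6) — not enough R4 and R2
  blocked: P1 wants (3, 1), pool (2, 6) — not enough R4
Never able to finish: P2 and P1.
(3) The exact count: 0 of the possible complete orderings are safe sequences.


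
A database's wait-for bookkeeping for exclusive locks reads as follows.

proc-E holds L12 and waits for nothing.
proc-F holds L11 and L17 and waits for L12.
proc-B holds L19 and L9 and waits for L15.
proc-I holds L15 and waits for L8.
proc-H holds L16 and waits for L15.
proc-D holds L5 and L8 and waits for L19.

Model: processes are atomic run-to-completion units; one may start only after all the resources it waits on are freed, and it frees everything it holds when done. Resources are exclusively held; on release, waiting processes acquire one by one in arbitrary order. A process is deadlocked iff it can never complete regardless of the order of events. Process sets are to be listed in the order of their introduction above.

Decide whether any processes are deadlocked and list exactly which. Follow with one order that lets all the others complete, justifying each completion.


Deadlocked: proc-B, proc-I, proc-H and proc-D.
Key observation: proc-B -> proc-I -> proc-D -> proc-B is a circular wait — nothing in it can go first; proc-H waits into the deadlock from upstream.
One completion order for the rest: proc-E, proc-F.
Step-by-step check:
  proc-E: no waits; runs immediately, freeing L12
  proc-F waits on L12 — all released -> runs and releases L11 and L17


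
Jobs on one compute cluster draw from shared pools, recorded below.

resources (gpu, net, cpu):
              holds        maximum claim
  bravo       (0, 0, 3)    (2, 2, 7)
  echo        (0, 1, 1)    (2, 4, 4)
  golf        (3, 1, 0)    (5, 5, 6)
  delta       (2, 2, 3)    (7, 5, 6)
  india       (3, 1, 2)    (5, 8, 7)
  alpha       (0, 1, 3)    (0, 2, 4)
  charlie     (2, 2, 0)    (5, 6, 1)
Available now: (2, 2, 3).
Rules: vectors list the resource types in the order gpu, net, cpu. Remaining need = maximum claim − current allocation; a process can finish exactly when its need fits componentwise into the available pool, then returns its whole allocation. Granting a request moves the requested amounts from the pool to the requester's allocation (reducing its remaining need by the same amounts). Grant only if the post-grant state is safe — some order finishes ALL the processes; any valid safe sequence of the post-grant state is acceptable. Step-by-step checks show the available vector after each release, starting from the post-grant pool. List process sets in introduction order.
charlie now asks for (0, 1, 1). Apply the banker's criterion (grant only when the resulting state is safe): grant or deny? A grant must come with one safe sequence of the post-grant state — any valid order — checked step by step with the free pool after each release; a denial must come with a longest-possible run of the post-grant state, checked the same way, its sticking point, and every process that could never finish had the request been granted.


DENY: after the grant no complete ordering would exist.
Key observation: net is the bottleneck — with alpha, bravo done the pool holds (2, 2, 8), short of every remaining need.
On the post-grant state, alpha, bravo is a maximal run — nothing extends it. Step-by-step check:
  pool = (2, 1, 2)
  run alpha (needs (0, 1, 1), free (2, 1, 2)); after release of (0, 1, 3) the pool is (2, 2, 5)
  run bravo (needs (2, 2, 4), free (2, 2, 5)); after release of (0, 0, 3) the pool is (2, 2, 8)
  echo cannot run: need (2, 3, 3) vs free (2, 2, 8) (insufficient net)
  golf cannot run: need (2, 4, 6) vs free (2, 2, 8) (insufficient net)
  delta cannot run: need (5, 3, 3) vs free (2, 2, 8) (insufficient gpu and net)
  india cannot run: need (2, 7, 5) vs free (2, 2, 8) (insufficient net)
  charlie cannot run: need (3, 3, 0) vs free (2, 2, 8) (insufficient gpu and net)
Processes that could never finish after the grant: echo, golf, delta, india and charlie.
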